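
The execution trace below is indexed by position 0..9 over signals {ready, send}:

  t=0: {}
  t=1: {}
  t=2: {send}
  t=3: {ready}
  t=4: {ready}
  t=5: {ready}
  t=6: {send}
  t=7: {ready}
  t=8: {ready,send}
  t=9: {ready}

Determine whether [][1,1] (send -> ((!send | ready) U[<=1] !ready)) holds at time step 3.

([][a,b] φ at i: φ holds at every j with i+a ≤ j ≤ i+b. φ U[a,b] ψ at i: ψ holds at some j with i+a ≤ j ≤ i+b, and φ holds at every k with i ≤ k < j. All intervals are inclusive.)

Check (send -> ((!send | ready) U[<=1] !ready)) at every j in [4,4]:
  j=4: antecedent false → ✓
All positions satisfy it → formula holds.

True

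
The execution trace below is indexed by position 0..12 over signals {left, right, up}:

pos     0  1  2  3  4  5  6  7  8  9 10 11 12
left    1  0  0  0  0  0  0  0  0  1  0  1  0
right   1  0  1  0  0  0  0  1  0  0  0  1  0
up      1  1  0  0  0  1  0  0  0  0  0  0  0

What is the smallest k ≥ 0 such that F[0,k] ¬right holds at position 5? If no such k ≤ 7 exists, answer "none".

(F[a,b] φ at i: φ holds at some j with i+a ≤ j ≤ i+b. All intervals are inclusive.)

0

Scan j = 5,6,… for ¬right:
  j=5: holds
First hit at j=5, so smallest k = 5-5 = 0.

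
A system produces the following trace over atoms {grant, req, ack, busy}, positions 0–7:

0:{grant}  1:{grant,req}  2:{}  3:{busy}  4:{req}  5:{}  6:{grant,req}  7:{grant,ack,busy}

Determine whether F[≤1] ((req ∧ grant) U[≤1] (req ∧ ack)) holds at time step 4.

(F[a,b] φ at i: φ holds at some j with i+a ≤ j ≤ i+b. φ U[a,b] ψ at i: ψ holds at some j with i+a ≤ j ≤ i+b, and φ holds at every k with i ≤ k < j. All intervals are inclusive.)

Check ((req ∧ grant) U[≤1] (req ∧ ack)) at each j in [4,5]:
  j=4: fails
  j=5: fails
No position in the window satisfies it → formula fails.

Does not hold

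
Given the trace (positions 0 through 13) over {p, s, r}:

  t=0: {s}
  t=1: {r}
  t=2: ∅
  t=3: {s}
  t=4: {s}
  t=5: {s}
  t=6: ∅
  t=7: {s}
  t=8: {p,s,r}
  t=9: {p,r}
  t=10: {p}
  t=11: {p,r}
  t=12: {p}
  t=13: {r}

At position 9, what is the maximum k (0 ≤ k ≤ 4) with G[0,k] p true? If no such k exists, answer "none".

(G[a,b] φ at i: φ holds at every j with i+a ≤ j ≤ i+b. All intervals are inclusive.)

3

p must hold from j=9 onward; find where it first fails.
  j=9: holds
  j=10: holds
  j=11: holds
  j=12: holds
  j=13: fails
Holds on [9,12], so largest k = 3.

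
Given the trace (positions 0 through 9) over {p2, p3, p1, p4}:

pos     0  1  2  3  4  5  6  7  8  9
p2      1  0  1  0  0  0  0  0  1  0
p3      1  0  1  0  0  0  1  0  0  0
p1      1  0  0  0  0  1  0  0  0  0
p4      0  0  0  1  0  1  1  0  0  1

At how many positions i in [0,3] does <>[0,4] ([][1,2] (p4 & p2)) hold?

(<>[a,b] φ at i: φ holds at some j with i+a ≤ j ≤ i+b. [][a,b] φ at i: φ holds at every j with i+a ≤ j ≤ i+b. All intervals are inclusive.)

0

Evaluate at each i in [0,3]:
  i=0: ✗ (none in [0,4])
  i=1: ✗ (none in [1,5])
  i=2: ✗ (none in [2,6])
  i=3: ✗ (none in [3,7])
Positions where it holds: {} → 0.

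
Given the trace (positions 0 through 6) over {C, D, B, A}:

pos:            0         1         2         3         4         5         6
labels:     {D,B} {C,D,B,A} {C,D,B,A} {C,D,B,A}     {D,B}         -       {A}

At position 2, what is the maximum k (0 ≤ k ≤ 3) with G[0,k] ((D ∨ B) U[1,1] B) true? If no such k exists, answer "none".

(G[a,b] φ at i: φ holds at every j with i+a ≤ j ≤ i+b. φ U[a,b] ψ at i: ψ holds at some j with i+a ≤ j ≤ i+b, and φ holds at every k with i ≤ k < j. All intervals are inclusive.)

((D ∨ B) U[1,1] B) must hold from j=2 onward; find where it first fails.
  j=2: holds
  j=3: holds
  j=4: fails
Holds on [2,3], so largest k = 1.

1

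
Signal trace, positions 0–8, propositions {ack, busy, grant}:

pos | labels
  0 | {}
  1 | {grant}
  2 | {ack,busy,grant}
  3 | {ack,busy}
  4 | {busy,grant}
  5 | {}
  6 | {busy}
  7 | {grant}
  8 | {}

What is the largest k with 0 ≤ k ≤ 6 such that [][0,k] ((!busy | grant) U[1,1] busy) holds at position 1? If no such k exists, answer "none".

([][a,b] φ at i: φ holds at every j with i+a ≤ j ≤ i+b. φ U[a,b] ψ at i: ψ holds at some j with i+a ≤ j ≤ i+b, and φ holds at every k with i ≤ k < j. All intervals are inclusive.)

1

((!busy | grant) U[1,1] busy) must hold from j=1 onward; find where it first fails.
  j=1: holds
  j=2: holds
  j=3: fails
Holds on [1,2], so largest k = 1.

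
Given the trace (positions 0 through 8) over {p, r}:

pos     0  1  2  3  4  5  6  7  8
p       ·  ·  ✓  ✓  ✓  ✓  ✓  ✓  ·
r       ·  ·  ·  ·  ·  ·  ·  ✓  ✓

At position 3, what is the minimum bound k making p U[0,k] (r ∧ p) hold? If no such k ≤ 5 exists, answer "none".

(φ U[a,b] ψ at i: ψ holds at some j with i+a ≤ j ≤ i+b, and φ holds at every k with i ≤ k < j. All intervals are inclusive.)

4

Need earliest j ≥ 3 with (r ∧ p), and p at every k in [3,j-1].
  j=3: rhs fails.
  j=4: rhs fails.
  j=5: rhs fails.
  j=6: rhs fails.
  j=7: rhs holds; lhs holds on [3,6]. k = 4.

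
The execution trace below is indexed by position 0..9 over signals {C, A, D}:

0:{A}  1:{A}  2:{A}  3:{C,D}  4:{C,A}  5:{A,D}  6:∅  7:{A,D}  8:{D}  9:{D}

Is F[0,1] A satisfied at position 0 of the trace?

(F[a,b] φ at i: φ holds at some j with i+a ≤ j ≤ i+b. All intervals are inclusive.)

Check A at each j in [0,1]:
  j=0: true
  j=1: true
Found at j=0 → formula holds.

Holds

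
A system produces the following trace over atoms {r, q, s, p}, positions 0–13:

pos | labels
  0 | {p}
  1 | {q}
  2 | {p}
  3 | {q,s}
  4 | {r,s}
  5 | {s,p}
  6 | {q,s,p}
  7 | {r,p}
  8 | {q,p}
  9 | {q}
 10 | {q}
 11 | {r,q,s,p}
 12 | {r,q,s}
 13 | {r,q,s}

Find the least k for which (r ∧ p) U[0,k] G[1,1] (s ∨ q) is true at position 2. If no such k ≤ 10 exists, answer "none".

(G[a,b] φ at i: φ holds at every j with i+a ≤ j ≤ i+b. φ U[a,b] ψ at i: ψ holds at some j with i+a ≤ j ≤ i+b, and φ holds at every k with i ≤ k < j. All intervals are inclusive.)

0

Need earliest j ≥ 2 with G[1,1] (s ∨ q), and (r ∧ p) at every k in [2,j-1].
  j=2: rhs holds (empty prefix). k = 0.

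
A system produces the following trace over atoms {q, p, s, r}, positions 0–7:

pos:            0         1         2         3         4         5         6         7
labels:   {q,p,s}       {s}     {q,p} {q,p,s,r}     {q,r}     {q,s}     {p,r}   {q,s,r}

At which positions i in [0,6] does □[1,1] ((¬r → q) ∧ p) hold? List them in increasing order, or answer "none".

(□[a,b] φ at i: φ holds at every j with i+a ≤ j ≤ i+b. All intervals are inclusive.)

Evaluate at each i in [0,6]:
  i=0: ✗ (fails at j=1)
  i=1: ✓ (all of [2,2])
  i=2: ✓ (all of [3,3])
  i=3: ✗ (fails at j=4)
  i=4: ✗ (fails at j=5)
  i=5: ✓ (all of [6,6])
  i=6: ✗ (fails at j=7)

1, 2, 5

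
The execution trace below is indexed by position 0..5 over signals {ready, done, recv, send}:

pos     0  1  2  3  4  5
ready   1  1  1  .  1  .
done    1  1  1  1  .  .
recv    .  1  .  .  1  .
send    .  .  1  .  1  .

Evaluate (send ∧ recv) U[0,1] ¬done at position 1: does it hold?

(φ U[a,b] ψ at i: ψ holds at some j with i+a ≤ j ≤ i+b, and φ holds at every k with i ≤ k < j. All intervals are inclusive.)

False

Need some j in [1,2] with ¬done, and (send ∧ recv) at every k in [1,j-1].
  j=1: ¬done false.
  j=2: ¬done false.
No j in the window works → until fails.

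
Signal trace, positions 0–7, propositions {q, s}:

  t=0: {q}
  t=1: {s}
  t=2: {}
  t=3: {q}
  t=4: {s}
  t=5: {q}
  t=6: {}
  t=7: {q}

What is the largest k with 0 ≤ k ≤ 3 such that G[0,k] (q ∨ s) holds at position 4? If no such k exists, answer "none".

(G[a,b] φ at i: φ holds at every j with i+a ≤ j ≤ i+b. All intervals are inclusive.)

1

(q ∨ s) must hold from j=4 onward; find where it first fails.
  j=4: holds
  j=5: holds
  j=6: fails
Holds on [4,5], so largest k = 1.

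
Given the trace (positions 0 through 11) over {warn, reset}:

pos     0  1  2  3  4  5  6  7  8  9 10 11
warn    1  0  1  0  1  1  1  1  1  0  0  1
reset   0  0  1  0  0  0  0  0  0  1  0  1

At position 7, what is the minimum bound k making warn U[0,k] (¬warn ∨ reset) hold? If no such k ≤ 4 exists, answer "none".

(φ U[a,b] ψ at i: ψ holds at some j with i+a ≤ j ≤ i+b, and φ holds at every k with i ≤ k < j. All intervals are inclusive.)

2

Need earliest j ≥ 7 with (¬warn ∨ reset), and warn at every k in [7,j-1].
  j=7: rhs fails.
  j=8: rhs fails.
  j=9: rhs holds; lhs holds on [7,8]. k = 2.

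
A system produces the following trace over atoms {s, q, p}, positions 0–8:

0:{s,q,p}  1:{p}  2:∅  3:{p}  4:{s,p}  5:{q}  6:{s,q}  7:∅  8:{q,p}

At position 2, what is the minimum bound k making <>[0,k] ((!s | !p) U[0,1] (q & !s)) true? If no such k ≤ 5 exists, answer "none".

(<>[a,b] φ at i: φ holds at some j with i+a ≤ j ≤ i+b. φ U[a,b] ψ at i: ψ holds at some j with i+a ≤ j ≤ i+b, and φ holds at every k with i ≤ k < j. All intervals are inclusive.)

Scan j = 2,3,… for ((!s | !p) U[0,1] (q & !s)):
  j=2: fails
  j=3: fails
  j=4: fails
  j=5: holds
First hit at j=5, so smallest k = 5-2 = 3.

3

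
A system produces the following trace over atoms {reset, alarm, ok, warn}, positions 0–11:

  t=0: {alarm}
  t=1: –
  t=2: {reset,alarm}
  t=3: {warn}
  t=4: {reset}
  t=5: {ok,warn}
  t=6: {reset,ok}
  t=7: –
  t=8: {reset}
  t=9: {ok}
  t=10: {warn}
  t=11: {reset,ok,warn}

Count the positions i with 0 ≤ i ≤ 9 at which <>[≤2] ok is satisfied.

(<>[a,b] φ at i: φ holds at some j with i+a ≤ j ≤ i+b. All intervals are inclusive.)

7

Evaluate at each i in [0,9]:
  i=0: ✗ (none in [0,2])
  i=1: ✗ (none in [1,3])
  i=2: ✗ (none in [2,4])
  i=3: ✓ (witness j=5)
  i=4: ✓ (witness j=5)
  i=5: ✓ (witness j=5)
  i=6: ✓ (witness j=6)
  i=7: ✓ (witness j=9)
  i=8: ✓ (witness j=9)
  i=9: ✓ (witness j=9)
Positions where it holds: {3, 4, 5, 6, 7, 8, 9} → 7.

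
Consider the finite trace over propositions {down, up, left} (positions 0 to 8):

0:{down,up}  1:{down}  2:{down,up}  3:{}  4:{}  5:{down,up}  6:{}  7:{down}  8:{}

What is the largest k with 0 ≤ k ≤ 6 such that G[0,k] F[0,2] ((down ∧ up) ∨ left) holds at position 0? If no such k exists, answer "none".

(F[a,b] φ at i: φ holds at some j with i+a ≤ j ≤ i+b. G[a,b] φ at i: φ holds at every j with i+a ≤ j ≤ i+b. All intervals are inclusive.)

5

F[0,2] ((down ∧ up) ∨ left) must hold from j=0 onward; find where it first fails.
  j=0: holds
  j=1: holds
  j=2: holds
  j=3: holds
  j=4: holds
  j=5: holds
  j=6: fails
Holds on [0,5], so largest k = 5.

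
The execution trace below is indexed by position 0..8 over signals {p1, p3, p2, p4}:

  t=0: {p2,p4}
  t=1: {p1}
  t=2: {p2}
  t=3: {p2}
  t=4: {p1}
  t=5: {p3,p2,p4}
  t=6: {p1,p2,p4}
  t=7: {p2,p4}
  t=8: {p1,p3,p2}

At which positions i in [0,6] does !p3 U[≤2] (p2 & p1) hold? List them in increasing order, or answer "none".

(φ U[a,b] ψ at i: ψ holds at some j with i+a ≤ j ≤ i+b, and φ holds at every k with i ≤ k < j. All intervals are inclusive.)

Evaluate at each i in [0,6]:
  i=0: ✗ (no rhs in [0,2])
  i=1: ✗ (no rhs in [1,3])
  i=2: ✗ (no rhs in [2,4])
  i=3: ✗ (no rhs in [3,5])
  i=4: ✗ (lhs fails at k=5 before rhs at j=6)
  i=5: ✗ (lhs fails at k=5 before rhs at j=6)
  i=6: ✓ (rhs at j=6)

6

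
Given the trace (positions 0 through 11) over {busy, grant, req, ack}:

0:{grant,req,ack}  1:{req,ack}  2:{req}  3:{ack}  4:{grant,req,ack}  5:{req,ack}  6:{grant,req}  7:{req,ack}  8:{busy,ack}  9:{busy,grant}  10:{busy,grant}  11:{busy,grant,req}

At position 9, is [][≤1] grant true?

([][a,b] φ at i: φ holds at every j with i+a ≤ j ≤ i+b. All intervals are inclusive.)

Yes

Check grant at every j in [9,10]:
  j=9: true
  j=10: true
All positions satisfy it → formula holds.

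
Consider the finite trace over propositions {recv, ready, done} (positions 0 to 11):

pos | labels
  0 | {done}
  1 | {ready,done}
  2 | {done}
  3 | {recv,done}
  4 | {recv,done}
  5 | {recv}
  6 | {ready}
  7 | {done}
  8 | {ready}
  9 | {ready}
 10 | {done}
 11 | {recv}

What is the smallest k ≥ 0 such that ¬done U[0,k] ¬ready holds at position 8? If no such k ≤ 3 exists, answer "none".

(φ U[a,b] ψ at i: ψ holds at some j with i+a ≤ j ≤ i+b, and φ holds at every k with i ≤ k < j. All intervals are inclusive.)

Need earliest j ≥ 8 with ¬ready, and ¬done at every k in [8,j-1].
  j=8: rhs fails.
  j=9: rhs fails.
  j=10: rhs holds; lhs holds on [8,9]. k = 2.

2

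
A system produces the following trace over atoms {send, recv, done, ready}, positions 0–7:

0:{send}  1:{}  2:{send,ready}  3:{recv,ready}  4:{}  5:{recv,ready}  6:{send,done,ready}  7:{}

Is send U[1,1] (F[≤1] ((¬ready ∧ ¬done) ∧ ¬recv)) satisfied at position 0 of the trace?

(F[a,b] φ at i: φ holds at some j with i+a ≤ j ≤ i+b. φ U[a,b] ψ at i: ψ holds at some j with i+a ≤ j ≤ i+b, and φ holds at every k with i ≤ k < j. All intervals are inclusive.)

Holds

Need some j in [1,1] with F[≤1] ((¬ready ∧ ¬done) ∧ ¬recv), and send at every k in [0,j-1].
  j=1: F[≤1] ((¬ready ∧ ¬done) ∧ ¬recv) holds; send holds at every k in [0,0] → satisfied.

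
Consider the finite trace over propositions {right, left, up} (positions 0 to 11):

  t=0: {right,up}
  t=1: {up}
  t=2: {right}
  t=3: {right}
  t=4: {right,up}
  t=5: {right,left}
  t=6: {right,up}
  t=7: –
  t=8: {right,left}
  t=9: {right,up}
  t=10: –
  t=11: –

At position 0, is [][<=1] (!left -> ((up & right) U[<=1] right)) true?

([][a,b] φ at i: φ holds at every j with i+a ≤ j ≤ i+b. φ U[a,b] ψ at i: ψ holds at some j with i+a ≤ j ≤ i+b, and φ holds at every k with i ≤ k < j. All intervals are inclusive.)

Check (!left -> ((up & right) U[<=1] right)) at every j in [0,1]:
  j=0: antecedent true; consequent holds → ✓
  j=1: antecedent true; consequent fails → ✗
Fails at j=1 → formula fails.

No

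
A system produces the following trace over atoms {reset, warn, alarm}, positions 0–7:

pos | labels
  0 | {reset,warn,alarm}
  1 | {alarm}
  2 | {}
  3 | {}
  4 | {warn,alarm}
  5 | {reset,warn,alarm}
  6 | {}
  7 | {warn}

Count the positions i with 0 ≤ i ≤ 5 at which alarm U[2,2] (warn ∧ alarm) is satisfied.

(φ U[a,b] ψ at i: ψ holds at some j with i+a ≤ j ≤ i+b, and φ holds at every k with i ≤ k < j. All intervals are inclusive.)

0

Evaluate at each i in [0,5]:
  i=0: ✗ (no rhs in [2,2])
  i=1: ✗ (no rhs in [3,3])
  i=2: ✗ (lhs fails at k=2 before rhs at j=4)
  i=3: ✗ (lhs fails at k=3 before rhs at j=5)
  i=4: ✗ (no rhs in [6,6])
  i=5: ✗ (no rhs in [7,7])
Positions where it holds: {} → 0.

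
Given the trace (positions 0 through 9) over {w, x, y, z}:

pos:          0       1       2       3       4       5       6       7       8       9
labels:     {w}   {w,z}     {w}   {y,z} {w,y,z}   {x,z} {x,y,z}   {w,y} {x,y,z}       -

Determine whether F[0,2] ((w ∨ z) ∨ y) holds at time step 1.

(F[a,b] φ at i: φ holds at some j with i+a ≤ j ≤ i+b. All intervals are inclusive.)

Yes

Check ((w ∨ z) ∨ y) at each j in [1,3]:
  j=1: true
  j=2: true
  j=3: true
Found at j=1 → formula holds.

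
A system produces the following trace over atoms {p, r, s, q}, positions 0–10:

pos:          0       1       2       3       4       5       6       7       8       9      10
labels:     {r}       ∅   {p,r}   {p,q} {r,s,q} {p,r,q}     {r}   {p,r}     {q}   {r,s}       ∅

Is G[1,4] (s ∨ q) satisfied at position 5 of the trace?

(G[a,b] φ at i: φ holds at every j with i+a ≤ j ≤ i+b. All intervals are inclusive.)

No

Check (s ∨ q) at every j in [6,9]:
  j=6: false
  j=7: false
  j=8: true
  j=9: true
Fails at j=6 → formula fails.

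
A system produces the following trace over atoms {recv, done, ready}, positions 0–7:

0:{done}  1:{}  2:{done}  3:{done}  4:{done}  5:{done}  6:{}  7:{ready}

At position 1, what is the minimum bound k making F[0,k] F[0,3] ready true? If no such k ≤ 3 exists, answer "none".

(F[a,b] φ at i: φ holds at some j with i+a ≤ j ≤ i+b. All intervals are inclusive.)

Scan j = 1,2,… for F[0,3] ready:
  j=1: fails
  j=2: fails
  j=3: fails
  j=4: holds
First hit at j=4, so smallest k = 4-1 = 3.

3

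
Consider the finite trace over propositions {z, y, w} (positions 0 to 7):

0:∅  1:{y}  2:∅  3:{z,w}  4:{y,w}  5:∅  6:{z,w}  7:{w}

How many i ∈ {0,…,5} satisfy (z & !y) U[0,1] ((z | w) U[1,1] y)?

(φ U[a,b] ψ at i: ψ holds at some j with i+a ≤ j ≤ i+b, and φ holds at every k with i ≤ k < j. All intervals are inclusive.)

Evaluate at each i in [0,5]:
  i=0: ✗ (no rhs in [0,1])
  i=1: ✗ (no rhs in [1,2])
  i=2: ✗ (lhs fails at k=2 before rhs at j=3)
  i=3: ✓ (rhs at j=3)
  i=4: ✗ (no rhs in [4,5])
  i=5: ✗ (no rhs in [5,6])
Positions where it holds: {3} → 1.

1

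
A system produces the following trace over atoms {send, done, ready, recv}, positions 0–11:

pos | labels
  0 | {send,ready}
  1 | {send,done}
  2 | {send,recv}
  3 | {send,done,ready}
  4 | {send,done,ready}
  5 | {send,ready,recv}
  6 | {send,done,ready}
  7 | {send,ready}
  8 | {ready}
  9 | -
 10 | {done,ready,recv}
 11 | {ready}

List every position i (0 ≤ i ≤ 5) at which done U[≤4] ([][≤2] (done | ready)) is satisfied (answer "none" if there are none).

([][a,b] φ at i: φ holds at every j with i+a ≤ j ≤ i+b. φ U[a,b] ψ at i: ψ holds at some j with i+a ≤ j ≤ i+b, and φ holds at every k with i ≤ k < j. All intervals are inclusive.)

3, 4, 5

Evaluate at each i in [0,5]:
  i=0: ✗ (lhs fails at k=0 before rhs at j=3)
  i=1: ✗ (lhs fails at k=2 before rhs at j=3)
  i=2: ✗ (lhs fails at k=2 before rhs at j=3)
  i=3: ✓ (rhs at j=3)
  i=4: ✓ (rhs at j=4)
  i=5: ✓ (rhs at j=5)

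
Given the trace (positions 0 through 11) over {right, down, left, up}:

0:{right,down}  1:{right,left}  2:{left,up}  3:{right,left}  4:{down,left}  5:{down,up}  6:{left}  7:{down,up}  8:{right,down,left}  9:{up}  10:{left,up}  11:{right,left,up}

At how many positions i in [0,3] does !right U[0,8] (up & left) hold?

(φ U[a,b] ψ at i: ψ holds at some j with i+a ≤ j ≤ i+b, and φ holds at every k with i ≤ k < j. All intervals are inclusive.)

Evaluate at each i in [0,3]:
  i=0: ✗ (lhs fails at k=0 before rhs at j=2)
  i=1: ✗ (lhs fails at k=1 before rhs at j=2)
  i=2: ✓ (rhs at j=2)
  i=3: ✗ (lhs fails at k=3 before rhs at j=10)
Positions where it holds: {2} → 1.

1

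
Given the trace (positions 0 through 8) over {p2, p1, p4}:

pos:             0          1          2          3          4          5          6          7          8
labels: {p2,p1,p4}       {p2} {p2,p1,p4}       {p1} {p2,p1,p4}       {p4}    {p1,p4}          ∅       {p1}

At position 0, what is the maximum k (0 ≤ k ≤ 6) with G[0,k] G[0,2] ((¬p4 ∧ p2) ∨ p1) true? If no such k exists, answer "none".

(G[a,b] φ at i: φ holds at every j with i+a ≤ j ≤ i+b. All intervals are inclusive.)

G[0,2] ((¬p4 ∧ p2) ∨ p1) must hold from j=0 onward; find where it first fails.
  j=0: holds
  j=1: holds
  j=2: holds
  j=3: fails
Holds on [0,2], so largest k = 2.

2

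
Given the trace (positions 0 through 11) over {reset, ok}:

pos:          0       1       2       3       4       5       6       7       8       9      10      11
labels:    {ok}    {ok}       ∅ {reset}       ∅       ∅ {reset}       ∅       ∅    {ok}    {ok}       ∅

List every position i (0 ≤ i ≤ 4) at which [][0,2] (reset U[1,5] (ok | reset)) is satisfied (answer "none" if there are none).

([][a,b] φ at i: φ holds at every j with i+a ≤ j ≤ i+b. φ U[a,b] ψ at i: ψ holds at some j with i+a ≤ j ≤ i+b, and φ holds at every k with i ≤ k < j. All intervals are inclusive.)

none

Evaluate at each i in [0,4]:
  i=0: ✗ (fails at j=0)
  i=1: ✗ (fails at j=1)
  i=2: ✗ (fails at j=2)
  i=3: ✗ (fails at j=3)
  i=4: ✗ (fails at j=4)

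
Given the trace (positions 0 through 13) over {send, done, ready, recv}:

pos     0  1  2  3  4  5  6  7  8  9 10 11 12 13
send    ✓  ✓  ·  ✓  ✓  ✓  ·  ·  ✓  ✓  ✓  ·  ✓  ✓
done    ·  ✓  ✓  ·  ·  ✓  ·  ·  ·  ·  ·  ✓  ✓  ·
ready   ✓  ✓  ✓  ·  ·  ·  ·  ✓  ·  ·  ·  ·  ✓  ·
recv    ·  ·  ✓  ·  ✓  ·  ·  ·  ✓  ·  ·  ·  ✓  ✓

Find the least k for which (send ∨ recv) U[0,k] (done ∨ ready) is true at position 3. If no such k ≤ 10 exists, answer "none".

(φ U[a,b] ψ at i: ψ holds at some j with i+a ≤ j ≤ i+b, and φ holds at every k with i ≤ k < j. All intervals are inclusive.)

Need earliest j ≥ 3 with (done ∨ ready), and (send ∨ recv) at every k in [3,j-1].
  j=3: rhs fails.
  j=4: rhs fails.
  j=5: rhs holds; lhs holds on [3,4]. k = 2.

2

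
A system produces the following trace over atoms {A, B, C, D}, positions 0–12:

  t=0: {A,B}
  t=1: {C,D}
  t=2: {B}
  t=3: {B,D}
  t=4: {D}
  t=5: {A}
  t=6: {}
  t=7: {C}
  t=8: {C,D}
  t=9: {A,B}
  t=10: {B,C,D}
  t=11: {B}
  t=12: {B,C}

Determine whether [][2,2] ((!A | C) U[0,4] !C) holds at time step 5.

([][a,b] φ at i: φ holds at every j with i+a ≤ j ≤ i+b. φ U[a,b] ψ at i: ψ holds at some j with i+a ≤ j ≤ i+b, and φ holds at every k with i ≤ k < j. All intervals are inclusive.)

Check ((!A | C) U[0,4] !C) at every j in [7,7]:
  j=7: holds
All positions satisfy it → formula holds.

Yes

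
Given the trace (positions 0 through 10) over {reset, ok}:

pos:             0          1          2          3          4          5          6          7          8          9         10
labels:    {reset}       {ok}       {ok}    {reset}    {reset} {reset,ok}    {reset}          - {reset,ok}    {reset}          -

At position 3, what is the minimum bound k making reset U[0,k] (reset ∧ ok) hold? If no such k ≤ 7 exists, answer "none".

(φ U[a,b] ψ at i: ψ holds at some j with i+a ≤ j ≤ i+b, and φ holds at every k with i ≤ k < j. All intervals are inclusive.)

2

Need earliest j ≥ 3 with (reset ∧ ok), and reset at every k in [3,j-1].
  j=3: rhs fails.
  j=4: rhs fails.
  j=5: rhs holds; lhs holds on [3,4]. k = 2.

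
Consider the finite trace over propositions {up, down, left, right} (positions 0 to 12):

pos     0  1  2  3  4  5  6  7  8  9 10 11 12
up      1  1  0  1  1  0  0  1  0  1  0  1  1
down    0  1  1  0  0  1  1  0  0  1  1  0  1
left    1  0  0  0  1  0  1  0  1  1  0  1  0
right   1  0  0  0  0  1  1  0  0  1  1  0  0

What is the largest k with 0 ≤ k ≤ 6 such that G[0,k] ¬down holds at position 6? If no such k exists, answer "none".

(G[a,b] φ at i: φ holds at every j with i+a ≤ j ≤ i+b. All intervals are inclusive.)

¬down must hold from j=6 onward; find where it first fails.
  j=6: fails → no k works.

none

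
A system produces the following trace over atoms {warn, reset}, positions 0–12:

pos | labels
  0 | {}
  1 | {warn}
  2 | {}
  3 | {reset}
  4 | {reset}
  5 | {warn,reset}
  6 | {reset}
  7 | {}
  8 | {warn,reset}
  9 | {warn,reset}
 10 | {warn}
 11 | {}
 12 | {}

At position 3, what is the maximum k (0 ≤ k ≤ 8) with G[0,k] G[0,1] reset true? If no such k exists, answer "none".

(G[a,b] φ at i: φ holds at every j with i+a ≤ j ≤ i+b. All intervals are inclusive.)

G[0,1] reset must hold from j=3 onward; find where it first fails.
  j=3: holds
  j=4: holds
  j=5: holds
  j=6: fails
Holds on [3,5], so largest k = 2.

2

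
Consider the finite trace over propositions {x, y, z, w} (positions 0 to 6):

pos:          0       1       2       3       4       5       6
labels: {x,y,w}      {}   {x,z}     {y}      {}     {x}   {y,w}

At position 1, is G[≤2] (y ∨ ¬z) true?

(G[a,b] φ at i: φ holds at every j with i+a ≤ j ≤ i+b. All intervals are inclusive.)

Check (y ∨ ¬z) at every j in [1,3]:
  j=1: true
  j=2: false
  j=3: true
Fails at j=2 → formula fails.

Does not hold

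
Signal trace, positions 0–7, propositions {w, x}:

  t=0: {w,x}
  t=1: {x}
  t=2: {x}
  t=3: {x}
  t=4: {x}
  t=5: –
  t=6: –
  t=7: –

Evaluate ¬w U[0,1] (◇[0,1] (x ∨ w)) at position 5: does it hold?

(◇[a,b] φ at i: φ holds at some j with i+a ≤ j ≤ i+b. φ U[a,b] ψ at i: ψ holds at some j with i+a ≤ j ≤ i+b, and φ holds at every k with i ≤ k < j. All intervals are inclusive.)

Need some j in [5,6] with ◇[0,1] (x ∨ w), and ¬w at every k in [5,j-1].
  j=5: ◇[0,1] (x ∨ w) — fails (none in [5,6]).
  j=6: ◇[0,1] (x ∨ w) — fails (none in [6,7]).
No j in the window works → until fails.

False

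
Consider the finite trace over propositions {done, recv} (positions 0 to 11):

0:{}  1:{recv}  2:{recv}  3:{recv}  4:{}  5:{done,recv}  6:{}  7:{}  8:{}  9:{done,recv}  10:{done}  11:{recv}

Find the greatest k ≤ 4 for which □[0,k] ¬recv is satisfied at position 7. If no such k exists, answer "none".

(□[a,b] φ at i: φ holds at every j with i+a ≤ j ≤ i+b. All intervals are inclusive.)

¬recv must hold from j=7 onward; find where it first fails.
  j=7: holds
  j=8: holds
  j=9: fails
Holds on [7,8], so largest k = 1.

1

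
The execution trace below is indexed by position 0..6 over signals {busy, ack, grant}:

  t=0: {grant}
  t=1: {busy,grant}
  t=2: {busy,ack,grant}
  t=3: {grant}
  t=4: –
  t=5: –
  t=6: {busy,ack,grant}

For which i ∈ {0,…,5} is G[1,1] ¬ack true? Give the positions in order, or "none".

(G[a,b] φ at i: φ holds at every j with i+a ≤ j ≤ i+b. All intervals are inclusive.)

Evaluate at each i in [0,5]:
  i=0: ✓ (all of [1,1])
  i=1: ✗ (fails at j=2)
  i=2: ✓ (all of [3,3])
  i=3: ✓ (all of [4,4])
  i=4: ✓ (all of [5,5])
  i=5: ✗ (fails at j=6)

0, 2, 3, 4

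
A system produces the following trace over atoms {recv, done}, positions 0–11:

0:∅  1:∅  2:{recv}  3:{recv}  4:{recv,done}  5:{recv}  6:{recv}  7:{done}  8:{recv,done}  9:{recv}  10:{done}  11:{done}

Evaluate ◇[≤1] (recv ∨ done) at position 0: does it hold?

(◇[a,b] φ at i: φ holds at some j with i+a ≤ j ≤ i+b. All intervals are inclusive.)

Does not hold

Check (recv ∨ done) at each j in [0,1]:
  j=0: false
  j=1: false
No position in the window satisfies it → formula fails.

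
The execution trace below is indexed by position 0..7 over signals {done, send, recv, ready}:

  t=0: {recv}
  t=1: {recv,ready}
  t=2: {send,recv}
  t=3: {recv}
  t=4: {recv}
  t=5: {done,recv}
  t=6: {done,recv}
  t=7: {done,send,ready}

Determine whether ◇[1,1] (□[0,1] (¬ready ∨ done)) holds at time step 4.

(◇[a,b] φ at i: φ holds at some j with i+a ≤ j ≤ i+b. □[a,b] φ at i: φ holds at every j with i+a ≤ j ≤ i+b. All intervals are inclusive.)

Yes

Check □[0,1] (¬ready ∨ done) at each j in [5,5]:
  j=5: holds on [5,6]
Found at j=5 → formula holds.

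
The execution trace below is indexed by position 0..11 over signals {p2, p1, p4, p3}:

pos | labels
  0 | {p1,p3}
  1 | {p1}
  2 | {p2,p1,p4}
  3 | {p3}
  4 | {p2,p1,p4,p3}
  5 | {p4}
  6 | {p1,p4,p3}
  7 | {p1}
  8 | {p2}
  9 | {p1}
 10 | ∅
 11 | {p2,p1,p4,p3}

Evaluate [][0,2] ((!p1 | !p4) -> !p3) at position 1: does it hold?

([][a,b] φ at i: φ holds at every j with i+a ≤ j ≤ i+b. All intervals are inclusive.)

Check ((!p1 | !p4) -> !p3) at every j in [1,3]:
  j=1: antecedent true; consequent true → ✓
  j=2: antecedent false → ✓
  j=3: antecedent true; consequent false → ✗
Fails at j=3 → formula fails.

Does not hold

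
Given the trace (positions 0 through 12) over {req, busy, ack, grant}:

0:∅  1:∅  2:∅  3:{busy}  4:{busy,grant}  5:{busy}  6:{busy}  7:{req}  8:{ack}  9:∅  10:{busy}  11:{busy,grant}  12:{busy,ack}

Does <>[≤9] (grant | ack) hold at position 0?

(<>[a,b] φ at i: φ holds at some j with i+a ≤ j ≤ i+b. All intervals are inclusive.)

Check (grant | ack) at each j in [0,9]:
  j=0: false
  j=1: false
  j=2: false
  j=3: false
  j=4: true
  j=5: false
  j=6: false
  j=7: false
  j=8: true
  j=9: false
Found at j=4 → formula holds.

True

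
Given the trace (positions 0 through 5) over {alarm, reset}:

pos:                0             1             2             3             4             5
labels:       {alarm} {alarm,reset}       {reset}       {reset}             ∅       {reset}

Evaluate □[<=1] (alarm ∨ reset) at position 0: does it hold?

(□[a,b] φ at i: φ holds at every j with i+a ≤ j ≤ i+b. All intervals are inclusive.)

Check (alarm ∨ reset) at every j in [0,1]:
  j=0: true
  j=1: true
All positions satisfy it → formula holds.

Holds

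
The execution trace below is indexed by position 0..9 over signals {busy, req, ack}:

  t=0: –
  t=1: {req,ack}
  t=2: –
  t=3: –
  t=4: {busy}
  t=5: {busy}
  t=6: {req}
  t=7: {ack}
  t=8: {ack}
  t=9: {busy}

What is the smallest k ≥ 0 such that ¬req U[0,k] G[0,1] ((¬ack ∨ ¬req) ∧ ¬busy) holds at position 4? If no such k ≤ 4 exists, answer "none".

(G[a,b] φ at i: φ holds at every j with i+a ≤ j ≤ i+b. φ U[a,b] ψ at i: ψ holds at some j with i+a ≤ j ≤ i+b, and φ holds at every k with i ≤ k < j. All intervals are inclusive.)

2

Need earliest j ≥ 4 with G[0,1] ((¬ack ∨ ¬req) ∧ ¬busy), and ¬req at every k in [4,j-1].
  j=4: rhs fails.
  j=5: rhs fails.
  j=6: rhs holds; lhs holds on [4,5]. k = 2.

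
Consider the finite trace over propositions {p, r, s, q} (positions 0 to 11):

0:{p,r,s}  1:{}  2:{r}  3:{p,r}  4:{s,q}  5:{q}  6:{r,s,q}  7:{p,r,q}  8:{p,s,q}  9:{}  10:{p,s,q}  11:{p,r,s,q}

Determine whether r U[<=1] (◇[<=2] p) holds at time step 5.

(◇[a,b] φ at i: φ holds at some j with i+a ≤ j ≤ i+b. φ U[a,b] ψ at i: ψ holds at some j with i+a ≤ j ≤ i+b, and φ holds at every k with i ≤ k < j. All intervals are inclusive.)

Yes

Need some j in [5,6] with ◇[<=2] p, and r at every k in [5,j-1].
  j=5: ◇[<=2] p holds; no prefix to check → satisfied.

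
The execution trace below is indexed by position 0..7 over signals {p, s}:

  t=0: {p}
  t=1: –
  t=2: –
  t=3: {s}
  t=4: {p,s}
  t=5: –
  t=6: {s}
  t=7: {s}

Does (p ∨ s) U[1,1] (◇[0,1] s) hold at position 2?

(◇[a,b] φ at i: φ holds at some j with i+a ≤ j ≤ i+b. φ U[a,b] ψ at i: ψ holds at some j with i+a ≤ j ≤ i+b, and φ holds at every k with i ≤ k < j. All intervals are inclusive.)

Need some j in [3,3] with ◇[0,1] s, and (p ∨ s) at every k in [2,j-1].
  j=3: ◇[0,1] s holds, but (p ∨ s) fails at k=2 → not this j.
No j in the window works → until fails.

Does not hold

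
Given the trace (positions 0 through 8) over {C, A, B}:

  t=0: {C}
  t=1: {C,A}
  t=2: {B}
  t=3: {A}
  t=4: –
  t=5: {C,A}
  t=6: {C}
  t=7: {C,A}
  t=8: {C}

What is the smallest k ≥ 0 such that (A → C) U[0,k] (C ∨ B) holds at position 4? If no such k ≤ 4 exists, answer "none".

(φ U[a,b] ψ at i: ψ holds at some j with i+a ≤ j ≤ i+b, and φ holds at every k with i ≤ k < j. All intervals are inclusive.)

Need earliest j ≥ 4 with (C ∨ B), and (A → C) at every k in [4,j-1].
  j=4: rhs fails.
  j=5: rhs holds; lhs holds on [4,4]. k = 1.

1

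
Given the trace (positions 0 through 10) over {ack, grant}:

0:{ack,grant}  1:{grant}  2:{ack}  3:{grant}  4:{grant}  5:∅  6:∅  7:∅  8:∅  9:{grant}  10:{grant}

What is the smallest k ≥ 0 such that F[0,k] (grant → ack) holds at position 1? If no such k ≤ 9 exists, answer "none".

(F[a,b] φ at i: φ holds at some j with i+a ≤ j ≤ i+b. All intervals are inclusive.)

1

Scan j = 1,2,… for (grant → ack):
  j=1: fails
  j=2: holds
First hit at j=2, so smallest k = 2-1 = 1.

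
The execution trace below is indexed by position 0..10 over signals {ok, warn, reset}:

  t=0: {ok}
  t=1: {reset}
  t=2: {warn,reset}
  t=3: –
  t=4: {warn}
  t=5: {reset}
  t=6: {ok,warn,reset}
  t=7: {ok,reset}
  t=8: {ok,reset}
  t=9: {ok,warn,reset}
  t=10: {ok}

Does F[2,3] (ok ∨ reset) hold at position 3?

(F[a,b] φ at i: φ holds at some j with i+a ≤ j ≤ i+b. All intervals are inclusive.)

Check (ok ∨ reset) at each j in [5,6]:
  j=5: true
  j=6: true
Found at j=5 → formula holds.

Holds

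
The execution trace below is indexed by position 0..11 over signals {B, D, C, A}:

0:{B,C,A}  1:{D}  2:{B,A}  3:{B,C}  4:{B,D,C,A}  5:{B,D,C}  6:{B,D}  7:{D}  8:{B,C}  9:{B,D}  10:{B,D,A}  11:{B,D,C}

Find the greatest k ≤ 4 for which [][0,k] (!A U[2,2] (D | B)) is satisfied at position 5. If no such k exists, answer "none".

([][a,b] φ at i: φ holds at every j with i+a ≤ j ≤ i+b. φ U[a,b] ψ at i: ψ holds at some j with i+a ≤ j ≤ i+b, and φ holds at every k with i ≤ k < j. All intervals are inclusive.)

(!A U[2,2] (D | B)) must hold from j=5 onward; find where it first fails.
  j=5: holds
  j=6: holds
  j=7: holds
  j=8: holds
  j=9: fails
Holds on [5,8], so largest k = 3.

3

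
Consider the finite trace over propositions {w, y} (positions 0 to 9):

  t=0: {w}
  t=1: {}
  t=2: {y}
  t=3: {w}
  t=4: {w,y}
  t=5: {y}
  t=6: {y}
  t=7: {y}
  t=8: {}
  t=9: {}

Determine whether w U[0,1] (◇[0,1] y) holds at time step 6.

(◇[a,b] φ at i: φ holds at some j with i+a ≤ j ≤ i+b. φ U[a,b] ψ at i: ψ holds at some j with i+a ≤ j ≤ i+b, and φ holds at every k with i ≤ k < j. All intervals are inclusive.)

True

Need some j in [6,7] with ◇[0,1] y, and w at every k in [6,j-1].
  j=6: ◇[0,1] y holds; no prefix to check → satisfied.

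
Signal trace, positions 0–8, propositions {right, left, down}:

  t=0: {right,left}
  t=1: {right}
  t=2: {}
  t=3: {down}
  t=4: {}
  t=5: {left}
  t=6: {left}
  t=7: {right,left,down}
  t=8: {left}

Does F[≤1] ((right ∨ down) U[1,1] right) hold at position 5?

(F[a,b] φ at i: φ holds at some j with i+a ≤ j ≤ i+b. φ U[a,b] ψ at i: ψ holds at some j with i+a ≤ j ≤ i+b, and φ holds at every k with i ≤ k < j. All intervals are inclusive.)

Does not hold

Check ((right ∨ down) U[1,1] right) at each j in [5,6]:
  j=5: fails
  j=6: fails
No position in the window satisfies it → formula fails.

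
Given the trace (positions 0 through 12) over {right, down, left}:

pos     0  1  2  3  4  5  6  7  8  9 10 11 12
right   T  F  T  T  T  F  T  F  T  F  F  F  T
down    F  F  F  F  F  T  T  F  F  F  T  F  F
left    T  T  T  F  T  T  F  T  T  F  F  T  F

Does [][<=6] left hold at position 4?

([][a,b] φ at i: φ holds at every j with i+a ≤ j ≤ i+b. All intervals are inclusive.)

No

Check left at every j in [4,10]:
  j=4: true
  j=5: true
  j=6: false
  j=7: true
  j=8: true
  j=9: false
  j=10: false
Fails at j=6 → formula fails.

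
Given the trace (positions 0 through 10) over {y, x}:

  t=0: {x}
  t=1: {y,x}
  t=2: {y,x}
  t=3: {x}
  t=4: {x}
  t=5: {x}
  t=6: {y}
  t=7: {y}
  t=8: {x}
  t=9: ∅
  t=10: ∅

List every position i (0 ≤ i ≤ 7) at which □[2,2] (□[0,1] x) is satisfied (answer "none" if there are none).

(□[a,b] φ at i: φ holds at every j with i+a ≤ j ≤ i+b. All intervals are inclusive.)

0, 1, 2

Evaluate at each i in [0,7]:
  i=0: ✓ (all of [2,2])
  i=1: ✓ (all of [3,3])
  i=2: ✓ (all of [4,4])
  i=3: ✗ (fails at j=5)
  i=4: ✗ (fails at j=6)
  i=5: ✗ (fails at j=7)
  i=6: ✗ (fails at j=8)
  i=7: ✗ (fails at j=9)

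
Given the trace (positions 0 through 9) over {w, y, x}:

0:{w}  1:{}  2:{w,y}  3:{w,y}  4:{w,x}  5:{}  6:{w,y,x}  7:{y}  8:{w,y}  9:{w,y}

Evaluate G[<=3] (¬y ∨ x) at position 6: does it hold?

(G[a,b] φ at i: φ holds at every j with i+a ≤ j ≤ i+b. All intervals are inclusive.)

Check (¬y ∨ x) at every j in [6,9]:
  j=6: true
  j=7: false
  j=8: false
  j=9: false
Fails at j=7 → formula fails.

False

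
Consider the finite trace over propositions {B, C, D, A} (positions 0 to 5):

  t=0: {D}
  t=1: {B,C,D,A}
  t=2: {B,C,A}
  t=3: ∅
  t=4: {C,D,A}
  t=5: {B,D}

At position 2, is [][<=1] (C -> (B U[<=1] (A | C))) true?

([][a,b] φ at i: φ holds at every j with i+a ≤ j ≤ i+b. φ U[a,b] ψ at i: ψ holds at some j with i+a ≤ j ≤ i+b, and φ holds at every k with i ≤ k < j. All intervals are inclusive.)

Check (C -> (B U[<=1] (A | C))) at every j in [2,3]:
  j=2: antecedent true; consequent holds → ✓
  j=3: antecedent false → ✓
All positions satisfy it → formula holds.

Holds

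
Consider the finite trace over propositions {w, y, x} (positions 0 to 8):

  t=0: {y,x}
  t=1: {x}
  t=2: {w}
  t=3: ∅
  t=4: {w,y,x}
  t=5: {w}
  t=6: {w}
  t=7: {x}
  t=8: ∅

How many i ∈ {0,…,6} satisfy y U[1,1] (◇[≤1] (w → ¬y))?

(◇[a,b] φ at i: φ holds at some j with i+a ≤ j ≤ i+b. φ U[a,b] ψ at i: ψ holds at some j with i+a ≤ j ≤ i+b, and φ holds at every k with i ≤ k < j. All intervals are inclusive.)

2

Evaluate at each i in [0,6]:
  i=0: ✓ (rhs at j=1; lhs holds on [0,0])
  i=1: ✗ (lhs fails at k=1 before rhs at j=2)
  i=2: ✗ (lhs fails at k=2 before rhs at j=3)
  i=3: ✗ (lhs fails at k=3 before rhs at j=4)
  i=4: ✓ (rhs at j=5; lhs holds on [4,4])
  i=5: ✗ (lhs fails at k=5 before rhs at j=6)
  i=6: ✗ (lhs fails at k=6 before rhs at j=7)
Positions where it holds: {0, 4} → 2.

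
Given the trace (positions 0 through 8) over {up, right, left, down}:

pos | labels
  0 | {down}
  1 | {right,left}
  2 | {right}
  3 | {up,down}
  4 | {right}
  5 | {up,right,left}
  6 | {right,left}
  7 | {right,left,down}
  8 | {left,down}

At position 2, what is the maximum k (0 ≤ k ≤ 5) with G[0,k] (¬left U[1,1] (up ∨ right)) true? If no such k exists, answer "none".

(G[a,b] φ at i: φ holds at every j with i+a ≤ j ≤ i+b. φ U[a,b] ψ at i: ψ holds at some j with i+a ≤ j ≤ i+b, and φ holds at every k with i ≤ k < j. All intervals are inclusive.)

2

(¬left U[1,1] (up ∨ right)) must hold from j=2 onward; find where it first fails.
  j=2: holds
  j=3: holds
  j=4: holds
  j=5: fails
Holds on [2,4], so largest k = 2.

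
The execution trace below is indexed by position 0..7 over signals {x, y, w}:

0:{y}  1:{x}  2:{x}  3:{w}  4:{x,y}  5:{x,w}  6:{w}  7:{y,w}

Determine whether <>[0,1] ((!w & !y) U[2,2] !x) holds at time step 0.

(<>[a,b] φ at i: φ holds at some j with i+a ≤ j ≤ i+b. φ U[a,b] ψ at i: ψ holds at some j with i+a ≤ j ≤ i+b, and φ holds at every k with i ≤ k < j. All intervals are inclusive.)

Check ((!w & !y) U[2,2] !x) at each j in [0,1]:
  j=0: fails
  j=1: holds
Found at j=1 → formula holds.

Yes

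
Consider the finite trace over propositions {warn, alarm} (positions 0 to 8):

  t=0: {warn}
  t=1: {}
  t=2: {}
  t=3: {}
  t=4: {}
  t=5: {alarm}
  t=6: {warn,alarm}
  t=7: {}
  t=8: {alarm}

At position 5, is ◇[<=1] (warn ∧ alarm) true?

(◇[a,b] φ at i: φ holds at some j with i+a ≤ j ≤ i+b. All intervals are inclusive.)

True

Check (warn ∧ alarm) at each j in [5,6]:
  j=5: false
  j=6: true
Found at j=6 → formula holds.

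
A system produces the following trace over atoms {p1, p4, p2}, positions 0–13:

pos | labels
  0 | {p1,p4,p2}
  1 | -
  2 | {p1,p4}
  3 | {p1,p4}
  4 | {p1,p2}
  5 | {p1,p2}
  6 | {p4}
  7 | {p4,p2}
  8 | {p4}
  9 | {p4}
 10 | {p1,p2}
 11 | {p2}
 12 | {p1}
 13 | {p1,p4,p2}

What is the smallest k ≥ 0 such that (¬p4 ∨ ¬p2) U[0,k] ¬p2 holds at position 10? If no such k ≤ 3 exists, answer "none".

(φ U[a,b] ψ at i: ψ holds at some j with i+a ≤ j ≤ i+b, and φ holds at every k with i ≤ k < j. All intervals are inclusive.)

2

Need earliest j ≥ 10 with ¬p2, and (¬p4 ∨ ¬p2) at every k in [10,j-1].
  j=10: rhs fails.
  j=11: rhs fails.
  j=12: rhs holds; lhs holds on [10,11]. k = 2.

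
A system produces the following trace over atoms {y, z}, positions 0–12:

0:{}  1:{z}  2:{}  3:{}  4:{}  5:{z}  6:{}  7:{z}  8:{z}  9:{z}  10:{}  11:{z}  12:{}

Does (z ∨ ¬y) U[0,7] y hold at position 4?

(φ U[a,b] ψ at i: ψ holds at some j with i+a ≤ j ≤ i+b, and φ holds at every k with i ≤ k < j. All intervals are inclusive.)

Need some j in [4,11] with y, and (z ∨ ¬y) at every k in [4,j-1].
  j=4: y false.
  j=5: y false.
  j=6: y false.
  j=7: y false.
  j=8: y false.
  j=9: y false.
  j=10: y false.
  j=11: y false.
No j in the window works → until fails.

No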